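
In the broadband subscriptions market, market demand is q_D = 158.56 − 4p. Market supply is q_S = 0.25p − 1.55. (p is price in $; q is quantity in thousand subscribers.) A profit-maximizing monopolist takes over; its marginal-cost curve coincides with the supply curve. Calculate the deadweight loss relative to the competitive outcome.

In inverse form: demand p = 39.64 − 0.25q, supply p = 6.2 + 4q.
Competitive equilibrium: 39.64 − 0.25q = 6.2 + 4q → q* = 7.8682, p* = 37.6729.
Marginal revenue: MR = 39.64 − 0.5q. Set MR = MC: 39.64 − 0.5q = 6.2 + 4q → q_m = 7.4311.
Price p_m = 39.64 − 0.25·7.4311 = 37.7822; MC(q_m) = 6.2 + 4·7.4311 = 35.9244.
Competitive q* = 7.8682, so Δq = 0.4371; wedge = 37.7822 − 35.9244 = 1.8578.
DWL = ½ × 0.4371 × 1.8578 = $0.41 thousand.

$0.41 thousand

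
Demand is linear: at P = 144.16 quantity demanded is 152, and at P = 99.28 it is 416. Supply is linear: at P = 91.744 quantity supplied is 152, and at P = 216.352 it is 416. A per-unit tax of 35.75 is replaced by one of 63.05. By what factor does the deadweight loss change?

Demand slope = (99.28 − 144.16)/(416 − 152) = −0.17, so P = 170 − 0.17Q.
Supply slope = (216.352 − 91.744)/(416 − 152) = 0.472, so P = 20 + 0.472Q.
Competitive equilibrium: 170 − 0.17Q = 20 + 0.472Q → Q* = 233.6449, P* = 130.2804.
For a per-unit tax t: ΔQ = t/0.642, so DWL = ½·t·(t/0.642) = t²/1.284.
At t = 35.75: DWL = 995.376. At t = 63.05: DWL = 3096.030.
Ratio = (63.05/35.75)² = 3.110.

3.110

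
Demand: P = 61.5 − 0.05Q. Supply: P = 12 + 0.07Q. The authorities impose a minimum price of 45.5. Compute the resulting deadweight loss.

Competitive equilibrium: 61.5 − 0.05Q = 12 + 0.07Q → Q* = 412.5, P* = 40.875.
At the floor P = 45.5, quantity demanded = (61.5 − 45.5)/0.05 = 320.
Sellers' marginal cost at Q' = 320: 12 + 0.07·320 = 34.4.
ΔQ = 412.5 − 320 = 92.5; wedge = 45.5 − 34.4 = 11.1.
Welfare loss = ½ × 92.5 × 11.1 = 513.375.

513.375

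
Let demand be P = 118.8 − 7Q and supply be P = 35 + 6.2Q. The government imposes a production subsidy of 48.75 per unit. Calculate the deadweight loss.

90.02

Competitive equilibrium: 118.8 − 7Q = 35 + 6.2Q → Q* = 6.3485, P* = 74.3606.
The subsidy lowers effective supply by 48.75: P = 6.2Q − 13.75.
New quantity: 118.8 − 7Q = 6.2Q − 13.75 → Q' = 10.0417.
Overproduction ΔQ = 10.0417 − 6.3485 = 3.6932; wedge = subsidy = 48.75.
The triangle = ½ × 3.6932 × 48.75 = 90.02.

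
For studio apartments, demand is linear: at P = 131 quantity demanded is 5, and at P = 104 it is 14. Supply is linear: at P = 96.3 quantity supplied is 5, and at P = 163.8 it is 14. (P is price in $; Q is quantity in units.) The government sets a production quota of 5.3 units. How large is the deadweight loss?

$47.40

Demand slope = (104 − 131)/(14 − 5) = −3, so P = 146 − 3Q.
Supply slope = (163.8 − 96.3)/(14 − 5) = 7.5, so P = 58.8 + 7.5Q.
Competitive equilibrium: 146 − 3Q = 58.8 + 7.5Q → Q* = 8.3048, P* = 121.0857.
At Q = 5.3: demand price = 146 − 3·5.3 = 130.1; supply price = 58.8 + 7.5·5.3 = 98.55.
ΔQ = 8.3048 − 5.3 = 3.0048; wedge = 130.1 − 98.55 = 31.55.
The triangle = ½ × 3.0048 × 31.55 = $47.40.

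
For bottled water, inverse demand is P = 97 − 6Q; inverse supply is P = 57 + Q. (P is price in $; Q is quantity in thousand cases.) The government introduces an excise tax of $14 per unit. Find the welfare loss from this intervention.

$14 thousand

Competitive equilibrium: 97 − 6Q = 57 + Q → Q* = 5.7143, P* = 62.7143.
With the tax, the buyer price exceeds the seller price by 14: (97 − 6Q) − (57 + Q) = 14 → Q' = 3.7143.
ΔQ = 5.7143 − 3.7143 = 2; the wedge equals the tax, 14.
Welfare loss = ½ × 2 × 14 = $14 thousand.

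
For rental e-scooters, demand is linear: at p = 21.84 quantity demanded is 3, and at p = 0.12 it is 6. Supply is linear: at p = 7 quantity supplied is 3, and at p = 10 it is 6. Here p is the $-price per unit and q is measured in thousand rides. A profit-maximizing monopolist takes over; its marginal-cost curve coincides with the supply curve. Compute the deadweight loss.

Demand slope = (0.12 − 21.84)/(6 − 3) = −7.24, so p = 43.56 − 7.24q.
Supply slope = (10 − 7)/(6 − 3) = 1, so p = 4 + q.
Competitive equilibrium: 43.56 − 7.24q = 4 + q → q* = 4.801, p* = 8.801.
Marginal revenue: MR = 43.56 − 14.48q. Set MR = MC: 43.56 − 14.48q = 4 + q → q_m = 2.5556.
Price p_m = 43.56 − 7.24·2.5556 = 25.0575; MC(q_m) = 4 + 1·2.5556 = 6.5556.
Competitive q* = 4.801, so Δq = 2.2454; wedge = 25.0575 − 6.5556 = 18.5019.
DWL = ½ × 2.2454 × 18.5019 = $20.77 thousand.

$20.77 thousand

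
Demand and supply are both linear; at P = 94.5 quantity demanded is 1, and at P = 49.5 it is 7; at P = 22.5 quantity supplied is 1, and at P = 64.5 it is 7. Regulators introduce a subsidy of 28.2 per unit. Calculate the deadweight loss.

Demand slope = (49.5 − 94.5)/(7 − 1) = −7.5, so P = 102 − 7.5Q.
Supply slope = (64.5 − 22.5)/(7 − 1) = 7, so P = 15.5 + 7Q.
Competitive equilibrium: 102 − 7.5Q = 15.5 + 7Q → Q* = 5.9655, P* = 57.2586.
The subsidy lowers effective supply by 28.2: P = 7Q − 12.7.
New quantity: 102 − 7.5Q = 7Q − 12.7 → Q' = 7.9103.
Overproduction ΔQ = 7.9103 − 5.9655 = 1.9448; wedge = subsidy = 28.2.
DWL = ½ × 1.9448 × 28.2 = 27.42.

27.42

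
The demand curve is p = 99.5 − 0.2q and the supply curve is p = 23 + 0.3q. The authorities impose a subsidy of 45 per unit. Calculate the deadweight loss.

2025

Competitive equilibrium: 99.5 − 0.2q = 23 + 0.3q → q* = 153, p* = 68.9.
The subsidy lowers effective supply by 45: p = 0.3q − 22.
New quantity: 99.5 − 0.2q = 0.3q − 22 → q' = 243.
Overproduction Δq = 243 − 153 = 90; wedge = subsidy = 45.
Welfare loss = ½ × 90 × 45 = 2025.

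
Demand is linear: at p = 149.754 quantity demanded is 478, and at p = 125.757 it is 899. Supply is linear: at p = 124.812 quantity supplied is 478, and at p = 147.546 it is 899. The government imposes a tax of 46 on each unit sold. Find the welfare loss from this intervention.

Demand slope = (125.757 − 149.754)/(899 − 478) = −0.057, so p = 177 − 0.057q.
Supply slope = (147.546 − 124.812)/(899 − 478) = 0.054, so p = 99 + 0.054q.
Competitive equilibrium: 177 − 0.057q = 99 + 0.054q → q* = 702.7027, p* = 136.9459.
With the tax, the buyer price exceeds the seller price by 46: (177 − 0.057q) − (99 + 0.054q) = 46 → q' = 288.2883.
Δq = 702.7027 − 288.2883 = 414.4144; the wedge equals the tax, 46.
Deadweight loss = ½ × 414.4144 × 46 = 9531.53.

9531.53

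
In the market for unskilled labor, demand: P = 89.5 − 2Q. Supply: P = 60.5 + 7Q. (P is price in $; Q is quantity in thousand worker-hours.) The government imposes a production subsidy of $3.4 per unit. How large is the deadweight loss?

Competitive equilibrium: 89.5 − 2Q = 60.5 + 7Q → Q* = 3.2222, P* = 83.0556.
The subsidy lowers effective supply by 3.4: P = 57.1 + 7Q.
New quantity: 89.5 − 2Q = 57.1 + 7Q → Q' = 3.6.
Overproduction ΔQ = 3.6 − 3.2222 = 0.3778; wedge = subsidy = 3.4.
The triangle = ½ × 0.3778 × 3.4 = $0.64 thousand.

$0.64 thousand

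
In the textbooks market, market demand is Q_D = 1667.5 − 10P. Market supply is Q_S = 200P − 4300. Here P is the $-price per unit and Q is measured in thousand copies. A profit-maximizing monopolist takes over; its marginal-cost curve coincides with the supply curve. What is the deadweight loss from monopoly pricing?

In inverse form: demand P = 166.75 − 0.1Q, supply P = 21.5 + 0.005Q.
Competitive equilibrium: 166.75 − 0.1Q = 21.5 + 0.005Q → Q* = 1383.33333, P* = 28.41667.
Marginal revenue: MR = 166.75 − 0.2Q. Set MR = MC: 166.75 − 0.2Q = 21.5 + 0.005Q → Q_m = 708.53659.
Price P_m = 166.75 − 0.1·708.53659 = 95.89634; MC(Q_m) = 21.5 + 0.005·708.53659 = 25.04268.
Competitive Q* = 1383.33333, so ΔQ = 674.79674; wedge = 95.89634 − 25.04268 = 70.85366.
Welfare loss = ½ × 674.79674 × 70.85366 = $23905.91 thousand.

$23905.91 thousand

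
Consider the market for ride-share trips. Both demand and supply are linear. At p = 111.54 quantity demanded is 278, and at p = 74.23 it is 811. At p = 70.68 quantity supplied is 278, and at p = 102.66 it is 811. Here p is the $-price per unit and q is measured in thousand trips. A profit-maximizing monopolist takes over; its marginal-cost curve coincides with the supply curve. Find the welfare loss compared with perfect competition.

$2793.47 thousand

Demand slope = (74.23 − 111.54)/(811 − 278) = −0.07, so p = 131 − 0.07q.
Supply slope = (102.66 − 70.68)/(811 − 278) = 0.06, so p = 54 + 0.06q.
Competitive equilibrium: 131 − 0.07q = 54 + 0.06q → q* = 592.3077, p* = 89.5385.
Marginal revenue: MR = 131 − 0.14q. Set MR = MC: 131 − 0.14q = 54 + 0.06q → q_m = 385.
Price p_m = 131 − 0.07·385 = 104.05; MC(q_m) = 54 + 0.06·385 = 77.1.
Competitive q* = 592.3077, so Δq = 207.3077; wedge = 104.05 − 77.1 = 26.95.
Deadweight loss = ½ × 207.3077 × 26.95 = $2793.47 thousand.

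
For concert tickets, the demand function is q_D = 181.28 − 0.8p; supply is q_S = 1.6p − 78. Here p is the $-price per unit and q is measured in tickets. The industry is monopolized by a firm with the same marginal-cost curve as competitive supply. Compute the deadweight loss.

In inverse form: demand p = 226.6 − 1.25q, supply p = 48.75 + 0.625q.
Competitive equilibrium: 226.6 − 1.25q = 48.75 + 0.625q → q* = 94.8533, p* = 108.0333.
Marginal revenue: MR = 226.6 − 2.5q. Set MR = MC: 226.6 − 2.5q = 48.75 + 0.625q → q_m = 56.912.
Price p_m = 226.6 − 1.25·56.912 = 155.46; MC(q_m) = 48.75 + 0.625·56.912 = 84.32.
Competitive q* = 94.8533, so Δq = 37.9413; wedge = 155.46 − 84.32 = 71.14.
Welfare loss = ½ × 37.9413 × 71.14 = $1349.57.

$1349.57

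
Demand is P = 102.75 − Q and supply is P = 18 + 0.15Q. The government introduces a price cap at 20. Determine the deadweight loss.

Competitive equilibrium: 102.75 − Q = 18 + 0.15Q → Q* = 73.6957, P* = 29.0543.
At the ceiling P = 20, quantity supplied = (20 − 18)/0.15 = 13.3333.
Willingness to pay at Q' = 13.3333: 102.75 − 1·13.3333 = 89.4167.
ΔQ = 73.6957 − 13.3333 = 60.3624; wedge = 89.4167 − 20 = 69.4167.
DWL = ½ × 60.3624 × 69.4167 = 2095.08.

2095.08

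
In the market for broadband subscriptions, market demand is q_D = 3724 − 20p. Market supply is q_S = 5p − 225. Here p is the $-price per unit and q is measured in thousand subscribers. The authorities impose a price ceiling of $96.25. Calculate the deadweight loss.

$11900.39 thousand

In inverse form: demand p = 186.2 − 0.05q, supply p = 45 + 0.2q.
Competitive equilibrium: 186.2 − 0.05q = 45 + 0.2q → q* = 564.8, p* = 157.96.
At the ceiling p = 96.25, quantity supplied = (96.25 − 45)/0.2 = 256.25.
Willingness to pay at q' = 256.25: 186.2 − 0.05·256.25 = 173.3875.
Δq = 564.8 − 256.25 = 308.55; wedge = 173.3875 − 96.25 = 77.1375.
Welfare loss = ½ × 308.55 × 77.1375 = $11900.39 thousand.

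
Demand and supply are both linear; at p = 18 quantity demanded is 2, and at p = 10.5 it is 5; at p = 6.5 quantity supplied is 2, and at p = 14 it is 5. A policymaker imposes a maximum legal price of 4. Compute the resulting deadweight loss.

Demand slope = (10.5 − 18)/(5 − 2) = −2.5, so p = 23 − 2.5q.
Supply slope = (14 − 6.5)/(5 − 2) = 2.5, so p = 1.5 + 2.5q.
Competitive equilibrium: 23 − 2.5q = 1.5 + 2.5q → q* = 4.3, p* = 12.25.
At the ceiling p = 4, quantity supplied = (4 − 1.5)/2.5 = 1.
Willingness to pay at q' = 1: 23 − 2.5·1 = 20.5.
Δq = 4.3 − 1 = 3.3; wedge = 20.5 − 4 = 16.5.
Welfare loss = ½ × 3.3 × 16.5 = 27.225.

27.225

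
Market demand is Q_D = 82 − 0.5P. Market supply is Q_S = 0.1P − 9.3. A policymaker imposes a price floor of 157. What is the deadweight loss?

35.04

In inverse form: demand P = 164 − 2Q, supply P = 93 + 10Q.
Competitive equilibrium: 164 − 2Q = 93 + 10Q → Q* = 5.9167, P* = 152.1667.
At the floor P = 157, quantity demanded = (164 − 157)/2 = 3.5.
Sellers' marginal cost at Q' = 3.5: 93 + 10·3.5 = 128.
ΔQ = 5.9167 − 3.5 = 2.4167; wedge = 157 − 128 = 29.
Deadweight loss = ½ × 2.4167 × 29 = 35.04.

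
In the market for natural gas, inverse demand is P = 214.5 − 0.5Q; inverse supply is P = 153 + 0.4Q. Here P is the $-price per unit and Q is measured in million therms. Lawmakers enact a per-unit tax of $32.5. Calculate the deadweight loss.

Competitive equilibrium: 214.5 − 0.5Q = 153 + 0.4Q → Q* = 68.3333, P* = 180.3333.
With the tax, the buyer price exceeds the seller price by 32.5: (214.5 − 0.5Q) − (153 + 0.4Q) = 32.5 → Q' = 32.2222.
ΔQ = 68.3333 − 32.2222 = 36.1111; the wedge equals the tax, 32.5.
Deadweight loss = ½ × 36.1111 × 32.5 = $586.81 million.

$586.81 million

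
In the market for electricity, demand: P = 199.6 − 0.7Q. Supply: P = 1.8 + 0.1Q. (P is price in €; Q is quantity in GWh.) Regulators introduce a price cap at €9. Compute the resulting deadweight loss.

€12285.025

Competitive equilibrium: 199.6 − 0.7Q = 1.8 + 0.1Q → Q* = 247.25, P* = 26.525.
At the ceiling P = 9, quantity supplied = (9 − 1.8)/0.1 = 72.
Willingness to pay at Q' = 72: 199.6 − 0.7·72 = 149.2.
ΔQ = 247.25 − 72 = 175.25; wedge = 149.2 − 9 = 140.2.
The triangle = ½ × 175.25 × 140.2 = €12285.025.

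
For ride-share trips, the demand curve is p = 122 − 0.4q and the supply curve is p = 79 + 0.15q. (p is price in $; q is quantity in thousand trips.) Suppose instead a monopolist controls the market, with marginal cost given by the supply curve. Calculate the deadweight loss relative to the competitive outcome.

Competitive equilibrium: 122 − 0.4q = 79 + 0.15q → q* = 78.1818, p* = 90.7273.
Marginal revenue: MR = 122 − 0.8q. Set MR = MC: 122 − 0.8q = 79 + 0.15q → q_m = 45.2632.
Price p_m = 122 − 0.4·45.2632 = 103.8947; MC(q_m) = 79 + 0.15·45.2632 = 85.7895.
Competitive q* = 78.1818, so Δq = 32.9186; wedge = 103.8947 − 85.7895 = 18.1052.
DWL = ½ × 32.9186 × 18.1052 = $298 thousand.

$298 thousand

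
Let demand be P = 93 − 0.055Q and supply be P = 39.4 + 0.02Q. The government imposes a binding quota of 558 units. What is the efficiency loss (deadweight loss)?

920.42

Competitive equilibrium: 93 − 0.055Q = 39.4 + 0.02Q → Q* = 714.6667, P* = 53.6933.
At Q = 558: demand price = 93 − 0.055·558 = 62.31; supply price = 39.4 + 0.02·558 = 50.56.
ΔQ = 714.6667 − 558 = 156.6667; wedge = 62.31 − 50.56 = 11.75.
DWL = ½ × 156.6667 × 11.75 = 920.42.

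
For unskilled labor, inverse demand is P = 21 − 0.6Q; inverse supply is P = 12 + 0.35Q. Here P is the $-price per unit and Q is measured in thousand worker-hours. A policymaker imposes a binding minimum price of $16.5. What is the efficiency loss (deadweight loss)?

$1.85 thousand

Competitive equilibrium: 21 − 0.6Q = 12 + 0.35Q → Q* = 9.4737, P* = 15.3158.
At the floor P = 16.5, quantity demanded = (21 − 16.5)/0.6 = 7.5.
Sellers' marginal cost at Q' = 7.5: 12 + 0.35·7.5 = 14.625.
ΔQ = 9.4737 − 7.5 = 1.9737; wedge = 16.5 − 14.625 = 1.875.
The triangle = ½ × 1.9737 × 1.875 = $1.85 thousand.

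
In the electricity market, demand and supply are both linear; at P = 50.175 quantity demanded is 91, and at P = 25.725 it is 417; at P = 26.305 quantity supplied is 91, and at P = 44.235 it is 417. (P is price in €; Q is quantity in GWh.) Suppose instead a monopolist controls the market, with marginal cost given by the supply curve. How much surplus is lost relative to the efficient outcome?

Demand slope = (25.725 − 50.175)/(417 − 91) = −0.075, so P = 57 − 0.075Q.
Supply slope = (44.235 − 26.305)/(417 − 91) = 0.055, so P = 21.3 + 0.055Q.
Competitive equilibrium: 57 − 0.075Q = 21.3 + 0.055Q → Q* = 274.6154, P* = 36.4038.
Marginal revenue: MR = 57 − 0.15Q. Set MR = MC: 57 − 0.15Q = 21.3 + 0.055Q → Q_m = 174.1463.
Price P_m = 57 − 0.075·174.1463 = 43.939; MC(Q_m) = 21.3 + 0.055·174.1463 = 30.878.
Competitive Q* = 274.6154, so ΔQ = 100.4691; wedge = 43.939 − 30.878 = 13.061.
DWL = ½ × 100.4691 × 13.061 = €656.11.

€656.11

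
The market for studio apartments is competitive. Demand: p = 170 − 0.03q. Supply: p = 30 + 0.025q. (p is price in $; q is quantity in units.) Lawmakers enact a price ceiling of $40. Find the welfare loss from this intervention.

Competitive equilibrium: 170 − 0.03q = 30 + 0.025q → q* = 2545.4545, p* = 93.6364.
At the ceiling p = 40, quantity supplied = (40 − 30)/0.025 = 400.
Willingness to pay at q' = 400: 170 − 0.03·400 = 158.
Δq = 2545.4545 − 400 = 2145.4545; wedge = 158 − 40 = 118.
The triangle = ½ × 2145.4545 × 118 = $126581.82.

$126581.82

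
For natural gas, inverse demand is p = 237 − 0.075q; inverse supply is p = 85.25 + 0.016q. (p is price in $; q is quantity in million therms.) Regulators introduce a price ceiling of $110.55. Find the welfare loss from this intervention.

Competitive equilibrium: 237 − 0.075q = 85.25 + 0.016q → q* = 1667.58242, p* = 111.93132.
At the ceiling p = 110.55, quantity supplied = (110.55 − 85.25)/0.016 = 1581.25.
Willingness to pay at q' = 1581.25: 237 − 0.075·1581.25 = 118.40625.
Δq = 1667.58242 − 1581.25 = 86.33242; wedge = 118.40625 − 110.55 = 7.85625.
Welfare loss = ½ × 86.33242 × 7.85625 = $339.12 million.

$339.12 million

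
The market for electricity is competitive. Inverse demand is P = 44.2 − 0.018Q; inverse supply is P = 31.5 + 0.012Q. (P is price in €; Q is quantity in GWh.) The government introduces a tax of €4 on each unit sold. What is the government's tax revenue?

Competitive equilibrium: 44.2 − 0.018Q = 31.5 + 0.012Q → Q* = 423.3333, P* = 36.58.
With the tax, the buyer price exceeds the seller price by 4: (44.2 − 0.018Q) − (31.5 + 0.012Q) = 4 → Q' = 290.
Tax revenue = 4 × 290 = €1160.

€1160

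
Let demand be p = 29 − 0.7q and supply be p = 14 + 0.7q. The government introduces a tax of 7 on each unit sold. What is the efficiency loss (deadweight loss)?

17.50

Competitive equilibrium: 29 − 0.7q = 14 + 0.7q → q* = 10.7143, p* = 21.5.
With the tax, the buyer price exceeds the seller price by 7: (29 − 0.7q) − (14 + 0.7q) = 7 → q' = 5.7143.
Δq = 10.7143 − 5.7143 = 5; the wedge equals the tax, 7.
The triangle = ½ × 5 × 7 = 17.50.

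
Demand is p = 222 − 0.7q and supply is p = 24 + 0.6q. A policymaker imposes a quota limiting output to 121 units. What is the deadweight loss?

637.11

Competitive equilibrium: 222 − 0.7q = 24 + 0.6q → q* = 152.3077, p* = 115.3846.
At q = 121: demand price = 222 − 0.7·121 = 137.3; supply price = 24 + 0.6·121 = 96.6.
Δq = 152.3077 − 121 = 31.3077; wedge = 137.3 − 96.6 = 40.7.
DWL = ½ × 31.3077 × 40.7 = 637.11.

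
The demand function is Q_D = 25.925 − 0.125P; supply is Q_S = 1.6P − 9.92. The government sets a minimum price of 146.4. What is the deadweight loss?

1063.33

In inverse form: demand P = 207.4 − 8Q, supply P = 6.2 + 0.625Q.
Competitive equilibrium: 207.4 − 8Q = 6.2 + 0.625Q → Q* = 23.3275, P* = 20.7797.
At the floor P = 146.4, quantity demanded = (207.4 − 146.4)/8 = 7.625.
Sellers' marginal cost at Q' = 7.625: 6.2 + 0.625·7.625 = 10.9656.
ΔQ = 23.3275 − 7.625 = 15.7025; wedge = 146.4 − 10.9656 = 135.4344.
DWL = ½ × 15.7025 × 135.4344 = 1063.33.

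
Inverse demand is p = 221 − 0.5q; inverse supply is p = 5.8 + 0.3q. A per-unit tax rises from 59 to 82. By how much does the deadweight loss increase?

Competitive equilibrium: 221 − 0.5q = 5.8 + 0.3q → q* = 269, p* = 86.5.
For a per-unit tax t: Δq = t/0.8, so DWL = ½·t·(t/0.8) = t²/1.6.
At t = 59: DWL = 2175.625. At t = 82: DWL = 4202.5.
Increase = 4202.5 − 2175.625 = 2026.875.

2026.875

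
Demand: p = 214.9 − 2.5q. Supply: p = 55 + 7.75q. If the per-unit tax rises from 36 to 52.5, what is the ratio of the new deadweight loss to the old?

2.127

Competitive equilibrium: 214.9 − 2.5q = 55 + 7.75q → q* = 15.6, p* = 175.9.
For a per-unit tax t: Δq = t/10.25, so DWL = ½·t·(t/10.25) = t²/20.5.
At t = 36: DWL = 63.220. At t = 52.5: DWL = 134.451.
Ratio = (52.5/36)² = 2.127.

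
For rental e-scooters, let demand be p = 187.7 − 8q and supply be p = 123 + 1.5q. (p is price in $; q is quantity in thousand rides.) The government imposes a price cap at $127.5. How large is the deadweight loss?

$68.97 thousand

Competitive equilibrium: 187.7 − 8q = 123 + 1.5q → q* = 6.8105, p* = 133.2158.
At the ceiling p = 127.5, quantity supplied = (127.5 − 123)/1.5 = 3.
Willingness to pay at q' = 3: 187.7 − 8·3 = 163.7.
Δq = 6.8105 − 3 = 3.8105; wedge = 163.7 − 127.5 = 36.2.
Deadweight loss = ½ × 3.8105 × 36.2 = $68.97 thousand.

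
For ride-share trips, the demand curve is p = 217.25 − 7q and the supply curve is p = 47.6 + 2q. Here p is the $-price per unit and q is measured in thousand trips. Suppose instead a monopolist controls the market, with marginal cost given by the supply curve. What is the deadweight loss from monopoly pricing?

Competitive equilibrium: 217.25 − 7q = 47.6 + 2q → q* = 18.85, p* = 85.3.
Marginal revenue: MR = 217.25 − 14q. Set MR = MC: 217.25 − 14q = 47.6 + 2q → q_m = 10.6031.
Price p_m = 217.25 − 7·10.6031 = 143.0283; MC(q_m) = 47.6 + 2·10.6031 = 68.8062.
Competitive q* = 18.85, so Δq = 8.2469; wedge = 143.0283 − 68.8062 = 74.2221.
Welfare loss = ½ × 8.2469 × 74.2221 = $306.05 thousand.

$306.05 thousand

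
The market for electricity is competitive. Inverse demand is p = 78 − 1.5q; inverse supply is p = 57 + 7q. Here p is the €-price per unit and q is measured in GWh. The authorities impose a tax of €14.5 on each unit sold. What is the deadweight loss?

€12.37

Competitive equilibrium: 78 − 1.5q = 57 + 7q → q* = 2.4706, p* = 74.2941.
With the tax, the buyer price exceeds the seller price by 14.5: (78 − 1.5q) − (57 + 7q) = 14.5 → q' = 0.7647.
Δq = 2.4706 − 0.7647 = 1.7059; the wedge equals the tax, 14.5.
DWL = ½ × 1.7059 × 14.5 = €12.37.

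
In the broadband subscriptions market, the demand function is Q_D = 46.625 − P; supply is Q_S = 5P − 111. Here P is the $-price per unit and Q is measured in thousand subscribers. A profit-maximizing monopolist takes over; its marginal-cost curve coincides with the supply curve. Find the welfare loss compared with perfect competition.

In inverse form: demand P = 46.625 − Q, supply P = 22.2 + 0.2Q.
Competitive equilibrium: 46.625 − Q = 22.2 + 0.2Q → Q* = 20.3542, P* = 26.2708.
Marginal revenue: MR = 46.625 − 2Q. Set MR = MC: 46.625 − 2Q = 22.2 + 0.2Q → Q_m = 11.1023.
Price P_m = 46.625 − 1·11.1023 = 35.5227; MC(Q_m) = 22.2 + 0.2·11.1023 = 24.4205.
Competitive Q* = 20.3542, so ΔQ = 9.2519; wedge = 35.5227 − 24.4205 = 11.1022.
DWL = ½ × 9.2519 × 11.1022 = $51.36 thousand.

$51.36 thousand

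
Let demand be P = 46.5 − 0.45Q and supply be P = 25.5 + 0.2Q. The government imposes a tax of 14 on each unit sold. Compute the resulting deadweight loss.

150.77

Competitive equilibrium: 46.5 − 0.45Q = 25.5 + 0.2Q → Q* = 32.3077, P* = 31.9615.
With the tax, the buyer price exceeds the seller price by 14: (46.5 − 0.45Q) − (25.5 + 0.2Q) = 14 → Q' = 10.7692.
ΔQ = 32.3077 − 10.7692 = 21.5385; the wedge equals the tax, 14.
DWL = ½ × 21.5385 × 14 = 150.77.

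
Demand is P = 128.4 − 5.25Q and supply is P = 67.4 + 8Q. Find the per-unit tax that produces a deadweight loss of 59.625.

39.75

Competitive equilibrium: 128.4 − 5.25Q = 67.4 + 8Q → Q* = 4.6038, P* = 104.2302.
A tax t gives ΔQ = t/13.25 and wedge t, so DWL = t²/26.5.
t²/26.5 = 59.625 → t² = 1580.0625 → t = 39.75.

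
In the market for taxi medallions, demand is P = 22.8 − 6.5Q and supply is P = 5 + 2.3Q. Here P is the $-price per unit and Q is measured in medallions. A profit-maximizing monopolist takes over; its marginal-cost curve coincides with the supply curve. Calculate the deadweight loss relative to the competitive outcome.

Competitive equilibrium: 22.8 − 6.5Q = 5 + 2.3Q → Q* = 2.0227, P* = 9.6523.
Marginal revenue: MR = 22.8 − 13Q. Set MR = MC: 22.8 − 13Q = 5 + 2.3Q → Q_m = 1.1634.
Price P_m = 22.8 − 6.5·1.1634 = 15.2379; MC(Q_m) = 5 + 2.3·1.1634 = 7.6758.
Competitive Q* = 2.0227, so ΔQ = 0.8593; wedge = 15.2379 − 7.6758 = 7.5621.
The triangle = ½ × 0.8593 × 7.5621 = $3.25.

$3.25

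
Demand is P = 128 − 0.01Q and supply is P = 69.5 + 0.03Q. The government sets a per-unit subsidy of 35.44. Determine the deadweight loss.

15699.92

Competitive equilibrium: 128 − 0.01Q = 69.5 + 0.03Q → Q* = 1462.5, P* = 113.375.
The subsidy lowers effective supply by 35.44: P = 34.06 + 0.03Q.
New quantity: 128 − 0.01Q = 34.06 + 0.03Q → Q' = 2348.5.
Overproduction ΔQ = 2348.5 − 1462.5 = 886; wedge = subsidy = 35.44.
The triangle = ½ × 886 × 35.44 = 15699.92.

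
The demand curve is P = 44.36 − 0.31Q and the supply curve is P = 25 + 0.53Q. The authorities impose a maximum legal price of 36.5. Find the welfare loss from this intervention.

0.76

Competitive equilibrium: 44.36 − 0.31Q = 25 + 0.53Q → Q* = 23.0476, P* = 37.2152.
At the ceiling P = 36.5, quantity supplied = (36.5 − 25)/0.53 = 21.6981.
Willingness to pay at Q' = 21.6981: 44.36 − 0.31·21.6981 = 37.6336.
ΔQ = 23.0476 − 21.6981 = 1.3495; wedge = 37.6336 − 36.5 = 1.1336.
Welfare loss = ½ × 1.3495 × 1.1336 = 0.76.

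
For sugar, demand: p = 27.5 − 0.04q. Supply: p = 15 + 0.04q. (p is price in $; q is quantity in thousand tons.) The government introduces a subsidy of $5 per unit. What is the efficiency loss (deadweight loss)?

Competitive equilibrium: 27.5 − 0.04q = 15 + 0.04q → q* = 156.25, p* = 21.25.
The subsidy lowers effective supply by 5: p = 10 + 0.04q.
New quantity: 27.5 − 0.04q = 10 + 0.04q → q' = 218.75.
Overproduction Δq = 218.75 − 156.25 = 62.5; wedge = subsidy = 5.
DWL = ½ × 62.5 × 5 = $156.25 thousand.

$156.25 thousand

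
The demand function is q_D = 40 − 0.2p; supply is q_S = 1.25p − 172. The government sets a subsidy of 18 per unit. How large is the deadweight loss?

27.93

In inverse form: demand p = 200 − 5q, supply p = 137.6 + 0.8q.
Competitive equilibrium: 200 − 5q = 137.6 + 0.8q → q* = 10.7586, p* = 146.2069.
The subsidy lowers effective supply by 18: p = 119.6 + 0.8q.
New quantity: 200 − 5q = 119.6 + 0.8q → q' = 13.8621.
Overproduction Δq = 13.8621 − 10.7586 = 3.1035; wedge = subsidy = 18.
DWL = ½ × 3.1035 × 18 = 27.93.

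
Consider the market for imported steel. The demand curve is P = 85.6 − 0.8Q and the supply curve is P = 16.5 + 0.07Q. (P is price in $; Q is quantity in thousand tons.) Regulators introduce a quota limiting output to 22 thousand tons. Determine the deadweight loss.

$1434.48 thousand

Competitive equilibrium: 85.6 − 0.8Q = 16.5 + 0.07Q → Q* = 79.4253, P* = 22.0598.
At Q = 22: demand price = 85.6 − 0.8·22 = 68; supply price = 16.5 + 0.07·22 = 18.04.
ΔQ = 79.4253 − 22 = 57.4253; wedge = 68 − 18.04 = 49.96.
Welfare loss = ½ × 57.4253 × 49.96 = $1434.48 thousand.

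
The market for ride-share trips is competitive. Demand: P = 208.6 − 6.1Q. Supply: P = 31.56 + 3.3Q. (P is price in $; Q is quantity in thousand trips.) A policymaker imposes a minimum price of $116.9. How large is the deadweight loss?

$67.91 thousand

Competitive equilibrium: 208.6 − 6.1Q = 31.56 + 3.3Q → Q* = 18.834, P* = 93.7123.
At the floor P = 116.9, quantity demanded = (208.6 − 116.9)/6.1 = 15.0328.
Sellers' marginal cost at Q' = 15.0328: 31.56 + 3.3·15.0328 = 81.1682.
ΔQ = 18.834 − 15.0328 = 3.8012; wedge = 116.9 − 81.1682 = 35.7318.
The triangle = ½ × 3.8012 × 35.7318 = $67.91 thousand.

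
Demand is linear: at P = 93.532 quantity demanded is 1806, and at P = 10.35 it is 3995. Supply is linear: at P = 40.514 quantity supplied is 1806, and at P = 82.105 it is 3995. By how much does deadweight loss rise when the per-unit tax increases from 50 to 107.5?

79440.79

Demand slope = (10.35 − 93.532)/(3995 − 1806) = −0.038, so P = 162.16 − 0.038Q.
Supply slope = (82.105 − 40.514)/(3995 − 1806) = 0.019, so P = 6.2 + 0.019Q.
Competitive equilibrium: 162.16 − 0.038Q = 6.2 + 0.019Q → Q* = 2736.1404, P* = 58.1867.
For a per-unit tax t: ΔQ = t/0.057, so DWL = ½·t·(t/0.057) = t²/0.114.
At t = 50: DWL = 21929.825. At t = 107.5: DWL = 101370.614.
Increase = 101370.614 − 21929.825 = 79440.79.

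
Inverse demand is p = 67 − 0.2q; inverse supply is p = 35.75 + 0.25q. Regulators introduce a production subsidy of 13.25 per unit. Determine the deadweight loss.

Competitive equilibrium: 67 − 0.2q = 35.75 + 0.25q → q* = 69.4444, p* = 53.1111.
The subsidy lowers effective supply by 13.25: p = 22.5 + 0.25q.
New quantity: 67 − 0.2q = 22.5 + 0.25q → q' = 98.8889.
Overproduction Δq = 98.8889 − 69.4444 = 29.4445; wedge = subsidy = 13.25.
DWL = ½ × 29.4445 × 13.25 = 195.07.

195.07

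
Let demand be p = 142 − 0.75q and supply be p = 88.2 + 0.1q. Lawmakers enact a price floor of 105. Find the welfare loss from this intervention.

82.83

Competitive equilibrium: 142 − 0.75q = 88.2 + 0.1q → q* = 63.2941, p* = 94.5294.
At the floor p = 105, quantity demanded = (142 − 105)/0.75 = 49.3333.
Sellers' marginal cost at q' = 49.3333: 88.2 + 0.1·49.3333 = 93.1333.
Δq = 63.2941 − 49.3333 = 13.9608; wedge = 105 − 93.1333 = 11.8667.
Welfare loss = ½ × 13.9608 × 11.8667 = 82.83.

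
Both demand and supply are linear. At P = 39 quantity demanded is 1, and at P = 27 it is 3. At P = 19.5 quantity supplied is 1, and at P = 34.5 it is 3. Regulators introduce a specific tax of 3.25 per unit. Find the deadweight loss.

Demand slope = (27 − 39)/(3 − 1) = −6, so P = 45 − 6Q.
Supply slope = (34.5 − 19.5)/(3 − 1) = 7.5, so P = 12 + 7.5Q.
Competitive equilibrium: 45 − 6Q = 12 + 7.5Q → Q* = 2.4444, P* = 30.3333.
With the tax, the buyer price exceeds the seller price by 3.25: (45 − 6Q) − (12 + 7.5Q) = 3.25 → Q' = 2.2037.
ΔQ = 2.4444 − 2.2037 = 0.2407; the wedge equals the tax, 3.25.
Deadweight loss = ½ × 0.2407 × 3.25 = 0.39.

0.39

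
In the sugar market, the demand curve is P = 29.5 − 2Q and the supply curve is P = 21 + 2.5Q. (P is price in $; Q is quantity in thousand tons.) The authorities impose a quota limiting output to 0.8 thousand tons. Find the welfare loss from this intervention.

Competitive equilibrium: 29.5 − 2Q = 21 + 2.5Q → Q* = 1.8889, P* = 25.7222.
At Q = 0.8: demand price = 29.5 − 2·0.8 = 27.9; supply price = 21 + 2.5·0.8 = 23.
ΔQ = 1.8889 − 0.8 = 1.0889; wedge = 27.9 − 23 = 4.9.
DWL = ½ × 1.0889 × 4.9 = $2.67 thousand.

$2.67 thousand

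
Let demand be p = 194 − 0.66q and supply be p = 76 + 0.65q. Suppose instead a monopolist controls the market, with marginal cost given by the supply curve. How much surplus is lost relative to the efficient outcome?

596.51

Competitive equilibrium: 194 − 0.66q = 76 + 0.65q → q* = 90.0763, p* = 134.5496.
Marginal revenue: MR = 194 − 1.32q. Set MR = MC: 194 − 1.32q = 76 + 0.65q → q_m = 59.8985.
Price p_m = 194 − 0.66·59.8985 = 154.467; MC(q_m) = 76 + 0.65·59.8985 = 114.934.
Competitive q* = 90.0763, so Δq = 30.1778; wedge = 154.467 − 114.934 = 39.533.
Deadweight loss = ½ × 30.1778 × 39.533 = 596.51.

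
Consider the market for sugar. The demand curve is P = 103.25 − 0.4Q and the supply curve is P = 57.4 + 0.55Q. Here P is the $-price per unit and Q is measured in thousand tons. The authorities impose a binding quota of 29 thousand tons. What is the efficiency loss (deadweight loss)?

Competitive equilibrium: 103.25 − 0.4Q = 57.4 + 0.55Q → Q* = 48.2632, P* = 83.9447.
At Q = 29: demand price = 103.25 − 0.4·29 = 91.65; supply price = 57.4 + 0.55·29 = 73.35.
ΔQ = 48.2632 − 29 = 19.2632; wedge = 91.65 − 73.35 = 18.3.
The triangle = ½ × 19.2632 × 18.3 = $176.26 thousand.

$176.26 thousand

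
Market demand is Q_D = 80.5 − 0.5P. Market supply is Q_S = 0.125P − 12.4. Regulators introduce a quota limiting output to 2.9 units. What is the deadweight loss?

53.792

In inverse form: demand P = 161 − 2Q, supply P = 99.2 + 8Q.
Competitive equilibrium: 161 − 2Q = 99.2 + 8Q → Q* = 6.18, P* = 148.64.
At Q = 2.9: demand price = 161 − 2·2.9 = 155.2; supply price = 99.2 + 8·2.9 = 122.4.
ΔQ = 6.18 − 2.9 = 3.28; wedge = 155.2 − 122.4 = 32.8.
DWL = ½ × 3.28 × 32.8 = 53.792.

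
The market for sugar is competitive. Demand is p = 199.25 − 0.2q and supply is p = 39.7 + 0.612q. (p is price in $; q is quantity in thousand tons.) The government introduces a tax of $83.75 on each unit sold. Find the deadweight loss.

Competitive equilibrium: 199.25 − 0.2q = 39.7 + 0.612q → q* = 196.4901, p* = 159.952.
With the tax, the buyer price exceeds the seller price by 83.75: (199.25 − 0.2q) − (39.7 + 0.612q) = 83.75 → q' = 93.3498.
Δq = 196.4901 − 93.3498 = 103.1403; the wedge equals the tax, 83.75.
Deadweight loss = ½ × 103.1403 × 83.75 = $4319 thousand.

$4319 thousand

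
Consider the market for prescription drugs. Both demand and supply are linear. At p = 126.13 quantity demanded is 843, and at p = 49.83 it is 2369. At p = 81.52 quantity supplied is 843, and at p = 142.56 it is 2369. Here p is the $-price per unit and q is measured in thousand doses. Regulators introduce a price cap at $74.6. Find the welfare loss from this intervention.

$20120.18 thousand

Demand slope = (49.83 − 126.13)/(2369 − 843) = −0.05, so p = 168.28 − 0.05q.
Supply slope = (142.56 − 81.52)/(2369 − 843) = 0.04, so p = 47.8 + 0.04q.
Competitive equilibrium: 168.28 − 0.05q = 47.8 + 0.04q → q* = 1338.6667, p* = 101.3467.
At the ceiling p = 74.6, quantity supplied = (74.6 − 47.8)/0.04 = 670.
Willingness to pay at q' = 670: 168.28 − 0.05·670 = 134.78.
Δq = 1338.6667 − 670 = 668.6667; wedge = 134.78 − 74.6 = 60.18.
DWL = ½ × 668.6667 × 60.18 = $20120.18 thousand.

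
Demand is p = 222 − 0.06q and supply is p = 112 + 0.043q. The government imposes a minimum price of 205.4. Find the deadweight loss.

Competitive equilibrium: 222 − 0.06q = 112 + 0.043q → q* = 1067.96117, p* = 157.92233.
At the floor p = 205.4, quantity demanded = (222 − 205.4)/0.06 = 276.66667.
Sellers' marginal cost at q' = 276.66667: 112 + 0.043·276.66667 = 123.89667.
Δq = 1067.96117 − 276.66667 = 791.2945; wedge = 205.4 − 123.89667 = 81.50333.
DWL = ½ × 791.2945 × 81.50333 = 32246.57.

32246.57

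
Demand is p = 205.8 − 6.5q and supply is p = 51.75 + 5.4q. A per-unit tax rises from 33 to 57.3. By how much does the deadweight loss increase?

92.20

Competitive equilibrium: 205.8 − 6.5q = 51.75 + 5.4q → q* = 12.9454, p* = 121.655.
For a per-unit tax t: Δq = t/11.9, so DWL = ½·t·(t/11.9) = t²/23.8.
At t = 33: DWL = 45.756. At t = 57.3: DWL = 137.953.
Increase = 137.953 − 45.756 = 92.20.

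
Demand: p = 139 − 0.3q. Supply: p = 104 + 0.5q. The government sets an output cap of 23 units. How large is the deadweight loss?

172.225

Competitive equilibrium: 139 − 0.3q = 104 + 0.5q → q* = 43.75, p* = 125.875.
At q = 23: demand price = 139 − 0.3·23 = 132.1; supply price = 104 + 0.5·23 = 115.5.
Δq = 43.75 − 23 = 20.75; wedge = 132.1 − 115.5 = 16.6.
Welfare loss = ½ × 20.75 × 16.6 = 172.225.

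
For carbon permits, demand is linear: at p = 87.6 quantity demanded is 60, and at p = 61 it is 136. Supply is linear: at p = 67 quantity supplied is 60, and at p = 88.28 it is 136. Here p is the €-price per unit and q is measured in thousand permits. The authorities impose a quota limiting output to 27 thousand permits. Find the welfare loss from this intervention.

Demand slope = (61 − 87.6)/(136 − 60) = −0.35, so p = 108.6 − 0.35q.
Supply slope = (88.28 − 67)/(136 − 60) = 0.28, so p = 50.2 + 0.28q.
Competitive equilibrium: 108.6 − 0.35q = 50.2 + 0.28q → q* = 92.6984, p* = 76.1556.
At q = 27: demand price = 108.6 − 0.35·27 = 99.15; supply price = 50.2 + 0.28·27 = 57.76.
Δq = 92.6984 − 27 = 65.6984; wedge = 99.15 − 57.76 = 41.39.
DWL = ½ × 65.6984 × 41.39 = €1359.63 thousand.

€1359.63 thousand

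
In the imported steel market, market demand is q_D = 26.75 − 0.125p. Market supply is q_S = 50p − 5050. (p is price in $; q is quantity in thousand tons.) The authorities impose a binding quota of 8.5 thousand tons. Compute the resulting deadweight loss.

In inverse form: demand p = 214 − 8q, supply p = 101 + 0.02q.
Competitive equilibrium: 214 − 8q = 101 + 0.02q → q* = 14.08978, p* = 101.2818.
At q = 8.5: demand price = 214 − 8·8.5 = 146; supply price = 101 + 0.02·8.5 = 101.17.
Δq = 14.08978 − 8.5 = 5.58978; wedge = 146 − 101.17 = 44.83.
DWL = ½ × 5.58978 × 44.83 = $125.29 thousand.

$125.29 thousand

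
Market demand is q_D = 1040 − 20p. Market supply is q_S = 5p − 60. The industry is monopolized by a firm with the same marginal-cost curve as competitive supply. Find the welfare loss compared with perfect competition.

In inverse form: demand p = 52 − 0.05q, supply p = 12 + 0.2q.
Competitive equilibrium: 52 − 0.05q = 12 + 0.2q → q* = 160, p* = 44.
Marginal revenue: MR = 52 − 0.1q. Set MR = MC: 52 − 0.1q = 12 + 0.2q → q_m = 133.3333.
Price p_m = 52 − 0.05·133.3333 = 45.3333; MC(q_m) = 12 + 0.2·133.3333 = 38.6667.
Competitive q* = 160, so Δq = 26.6667; wedge = 45.3333 − 38.6667 = 6.6666.
The triangle = ½ × 26.6667 × 6.6666 = 88.89.

88.89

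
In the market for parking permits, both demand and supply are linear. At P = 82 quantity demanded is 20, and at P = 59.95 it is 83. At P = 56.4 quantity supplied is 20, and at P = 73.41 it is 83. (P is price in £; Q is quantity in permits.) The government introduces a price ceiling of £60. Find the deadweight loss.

Demand slope = (59.95 − 82)/(83 − 20) = −0.35, so P = 89 − 0.35Q.
Supply slope = (73.41 − 56.4)/(83 − 20) = 0.27, so P = 51 + 0.27Q.
Competitive equilibrium: 89 − 0.35Q = 51 + 0.27Q → Q* = 61.2903, P* = 67.5484.
At the ceiling P = 60, quantity supplied = (60 − 51)/0.27 = 33.3333.
Willingness to pay at Q' = 33.3333: 89 − 0.35·33.3333 = 77.3333.
ΔQ = 61.2903 − 33.3333 = 27.957; wedge = 77.3333 − 60 = 17.3333.
Deadweight loss = ½ × 27.957 × 17.3333 = £242.29.

£242.29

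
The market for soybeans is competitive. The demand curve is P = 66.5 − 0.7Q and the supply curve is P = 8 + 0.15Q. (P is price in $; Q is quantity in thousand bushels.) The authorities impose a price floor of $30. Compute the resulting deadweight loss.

Competitive equilibrium: 66.5 − 0.7Q = 8 + 0.15Q → Q* = 68.8235, P* = 18.3235.
At the floor P = 30, quantity demanded = (66.5 − 30)/0.7 = 52.1429.
Sellers' marginal cost at Q' = 52.1429: 8 + 0.15·52.1429 = 15.8214.
ΔQ = 68.8235 − 52.1429 = 16.6806; wedge = 30 − 15.8214 = 14.1786.
Welfare loss = ½ × 16.6806 × 14.1786 = $118.25 thousand.

$118.25 thousand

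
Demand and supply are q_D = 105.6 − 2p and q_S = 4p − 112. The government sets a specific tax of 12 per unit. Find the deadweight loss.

In inverse form: demand p = 52.8 − 0.5q, supply p = 28 + 0.25q.
Competitive equilibrium: 52.8 − 0.5q = 28 + 0.25q → q* = 33.0667, p* = 36.2667.
With the tax, the buyer price exceeds the seller price by 12: (52.8 − 0.5q) − (28 + 0.25q) = 12 → q' = 17.0667.
Δq = 33.0667 − 17.0667 = 16; the wedge equals the tax, 12.
The triangle = ½ × 16 × 12 = 96.

96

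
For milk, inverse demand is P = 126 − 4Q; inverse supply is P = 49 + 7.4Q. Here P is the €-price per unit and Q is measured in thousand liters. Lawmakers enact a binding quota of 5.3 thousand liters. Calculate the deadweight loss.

Competitive equilibrium: 126 − 4Q = 49 + 7.4Q → Q* = 6.7544, P* = 98.9825.
At Q = 5.3: demand price = 126 − 4·5.3 = 104.8; supply price = 49 + 7.4·5.3 = 88.22.
ΔQ = 6.7544 − 5.3 = 1.4544; wedge = 104.8 − 88.22 = 16.58.
The triangle = ½ × 1.4544 × 16.58 = €12.06 thousand.

€12.06 thousand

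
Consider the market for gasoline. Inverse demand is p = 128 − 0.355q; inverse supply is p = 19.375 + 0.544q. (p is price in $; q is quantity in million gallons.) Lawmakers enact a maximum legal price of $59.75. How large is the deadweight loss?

Competitive equilibrium: 128 − 0.355q = 19.375 + 0.544q → q* = 120.8287, p* = 85.1058.
At the ceiling p = 59.75, quantity supplied = (59.75 − 19.375)/0.544 = 74.2188.
Willingness to pay at q' = 74.2188: 128 − 0.355·74.2188 = 101.6523.
Δq = 120.8287 − 74.2188 = 46.6099; wedge = 101.6523 − 59.75 = 41.9023.
The triangle = ½ × 46.6099 × 41.9023 = $976.53 million.

$976.53 million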